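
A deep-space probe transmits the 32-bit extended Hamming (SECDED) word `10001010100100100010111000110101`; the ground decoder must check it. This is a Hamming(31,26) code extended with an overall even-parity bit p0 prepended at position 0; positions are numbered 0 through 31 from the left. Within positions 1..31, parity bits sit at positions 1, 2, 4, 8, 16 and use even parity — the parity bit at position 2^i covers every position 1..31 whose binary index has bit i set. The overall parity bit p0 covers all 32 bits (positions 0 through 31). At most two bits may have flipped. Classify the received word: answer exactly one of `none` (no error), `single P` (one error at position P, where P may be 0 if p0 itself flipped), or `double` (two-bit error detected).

s1: b1⊕b3⊕b5⊕b7⊕b9⊕b11⊕b13⊕b15⊕b17⊕b19⊕b21⊕b23⊕b25⊕b27⊕b29⊕b31 = 0⊕0⊕0⊕0⊕0⊕1⊕0⊕0⊕0⊕0⊕1⊕0⊕0⊕1⊕1⊕1 = 1
s2: b2⊕b3⊕b6⊕b7⊕b10⊕b11⊕b14⊕b15⊕b18⊕b19⊕b22⊕b23⊕b26⊕b27⊕b30⊕b31 = 0⊕0⊕1⊕0⊕0⊕1⊕1⊕0⊕1⊕0⊕1⊕0⊕1⊕1⊕0⊕1 = 0
s4: b4⊕b5⊕b6⊕b7⊕b12⊕b13⊕b14⊕b15⊕b20⊕b21⊕b22⊕b23⊕b28⊕b29⊕b30⊕b31 = 1⊕0⊕1⊕0⊕0⊕0⊕1⊕0⊕1⊕1⊕1⊕0⊕0⊕1⊕0⊕1 = 0
s8: b8⊕b9⊕b10⊕b11⊕b12⊕b13⊕b14⊕b15⊕b24⊕b25⊕b26⊕b27⊕b28⊕b29⊕b30⊕b31 = 1⊕0⊕0⊕1⊕0⊕0⊕1⊕0⊕0⊕0⊕1⊕1⊕0⊕1⊕0⊕1 = 1
s16: b16⊕b17⊕b18⊕b19⊕b20⊕b21⊕b22⊕b23⊕b24⊕b25⊕b26⊕b27⊕b28⊕b29⊕b30⊕b31 = 0⊕0⊕1⊕0⊕1⊕1⊕1⊕0⊕0⊕0⊕1⊕1⊕0⊕1⊕0⊕1 = 0
Syndrome (s16...s1) = 01001 → position 9.
Overall parity (XOR of all 32 bits, including p0): 1⊕0⊕0⊕0⊕1⊕0⊕1⊕0⊕1⊕0⊕0⊕1⊕0⊕0⊕1⊕0⊕0⊕0⊕1⊕0⊕1⊕1⊕1⊕0⊕0⊕0⊕1⊕1⊕0⊕1⊕0⊕1 = 0
Overall=0, syndrome position=9 → double-bit error detected (uncorrectable).

double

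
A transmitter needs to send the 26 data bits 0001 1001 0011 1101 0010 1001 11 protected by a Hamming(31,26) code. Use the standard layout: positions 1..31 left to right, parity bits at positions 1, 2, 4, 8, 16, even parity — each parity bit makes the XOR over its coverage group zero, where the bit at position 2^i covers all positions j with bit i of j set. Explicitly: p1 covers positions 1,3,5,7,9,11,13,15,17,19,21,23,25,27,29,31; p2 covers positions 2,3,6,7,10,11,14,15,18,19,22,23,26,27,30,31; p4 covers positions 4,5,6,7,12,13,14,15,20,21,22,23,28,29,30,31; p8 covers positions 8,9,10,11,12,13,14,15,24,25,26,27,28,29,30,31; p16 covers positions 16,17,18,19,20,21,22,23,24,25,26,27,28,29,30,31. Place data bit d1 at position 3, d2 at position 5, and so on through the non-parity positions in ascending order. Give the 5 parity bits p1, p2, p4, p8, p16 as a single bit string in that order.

Place data bits at non-power-of-two positions: b3=0, b5=0, b6=0, b7=1, b9=1, b10=0, b11=0, b12=1, b13=0, b14=0, b15=1, b17=1, b18=1, b19=1, b20=0, b21=1, b22=0, b23=0, b24=1, b25=0, b26=1, b27=0, b28=0, b29=1, b30=1, b31=1.
p1 = XOR of data positions {3,5,7,9,11,13,15,17,19,21,23,25,27,29,31} = 0⊕0⊕1⊕1⊕0⊕0⊕1⊕1⊕1⊕1⊕0⊕0⊕0⊕1⊕1 = 0
p2 = XOR of data positions {3,6,7,10,11,14,15,18,19,22,23,26,27,30,31} = 0⊕0⊕1⊕0⊕0⊕0⊕1⊕1⊕1⊕0⊕0⊕1⊕0⊕1⊕1 = 1
p4 = XOR of data positions {5,6,7,12,13,14,15,20,21,22,23,28,29,30,31} = 0⊕0⊕1⊕1⊕0⊕0⊕1⊕0⊕1⊕0⊕0⊕0⊕1⊕1⊕1 = 1
p8 = XOR of data positions {9,10,11,12,13,14,15,24,25,26,27,28,29,30,31} = 1⊕0⊕0⊕1⊕0⊕0⊕1⊕1⊕0⊕1⊕0⊕0⊕1⊕1⊕1 = 0
p16 = XOR of data positions {17,18,19,20,21,22,23,24,25,26,27,28,29,30,31} = 1⊕1⊕1⊕0⊕1⊕0⊕0⊕1⊕0⊕1⊕0⊕0⊕1⊕1⊕1 = 1
Parity bits p1,p2,p4,p8,p16 = 01101

01101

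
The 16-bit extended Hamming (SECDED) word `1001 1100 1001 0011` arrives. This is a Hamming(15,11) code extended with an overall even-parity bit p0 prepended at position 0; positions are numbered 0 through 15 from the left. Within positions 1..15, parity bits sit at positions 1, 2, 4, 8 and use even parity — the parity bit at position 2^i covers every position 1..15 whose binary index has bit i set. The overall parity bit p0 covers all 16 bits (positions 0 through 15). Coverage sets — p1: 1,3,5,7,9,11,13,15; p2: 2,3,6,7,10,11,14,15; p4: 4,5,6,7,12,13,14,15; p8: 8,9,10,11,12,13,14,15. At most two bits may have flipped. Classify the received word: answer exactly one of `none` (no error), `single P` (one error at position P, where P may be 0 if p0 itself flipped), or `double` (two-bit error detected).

s1: b1⊕b3⊕b5⊕b7⊕b9⊕b11⊕b13⊕b15 = 0⊕1⊕1⊕0⊕0⊕1⊕0⊕1 = 0
s2: b2⊕b3⊕b6⊕b7⊕b10⊕b11⊕b14⊕b15 = 0⊕1⊕0⊕0⊕0⊕1⊕1⊕1 = 0
s4: b4⊕b5⊕b6⊕b7⊕b12⊕b13⊕b14⊕b15 = 1⊕1⊕0⊕0⊕0⊕0⊕1⊕1 = 0
s8: b8⊕b9⊕b10⊕b11⊕b12⊕b13⊕b14⊕b15 = 1⊕0⊕0⊕1⊕0⊕0⊕1⊕1 = 0
Syndrome (s8...s1) = 0000 → position 0 (no error).
Overall parity (XOR of all 16 bits, including p0): 1⊕0⊕0⊕1⊕1⊕1⊕0⊕0⊕1⊕0⊕0⊕1⊕0⊕0⊕1⊕1 = 0
Overall=0, syndrome position=0 → no error.

none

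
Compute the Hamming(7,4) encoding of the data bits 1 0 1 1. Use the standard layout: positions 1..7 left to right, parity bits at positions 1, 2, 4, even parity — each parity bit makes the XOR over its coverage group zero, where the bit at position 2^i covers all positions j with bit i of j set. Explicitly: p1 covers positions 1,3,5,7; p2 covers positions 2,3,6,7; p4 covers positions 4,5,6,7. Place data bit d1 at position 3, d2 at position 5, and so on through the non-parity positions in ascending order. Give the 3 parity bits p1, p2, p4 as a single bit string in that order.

Place data bits at non-power-of-two positions: b3=1, b5=0, b6=1, b7=1.
p1 = XOR of data positions {3,5,7} = 1⊕0⊕1 = 0
p2 = XOR of data positions {3,6,7} = 1⊕1⊕1 = 1
p4 = XOR of data positions {5,6,7} = 0⊕1⊕1 = 0
Parity bits p1,p2,p4 = 010

010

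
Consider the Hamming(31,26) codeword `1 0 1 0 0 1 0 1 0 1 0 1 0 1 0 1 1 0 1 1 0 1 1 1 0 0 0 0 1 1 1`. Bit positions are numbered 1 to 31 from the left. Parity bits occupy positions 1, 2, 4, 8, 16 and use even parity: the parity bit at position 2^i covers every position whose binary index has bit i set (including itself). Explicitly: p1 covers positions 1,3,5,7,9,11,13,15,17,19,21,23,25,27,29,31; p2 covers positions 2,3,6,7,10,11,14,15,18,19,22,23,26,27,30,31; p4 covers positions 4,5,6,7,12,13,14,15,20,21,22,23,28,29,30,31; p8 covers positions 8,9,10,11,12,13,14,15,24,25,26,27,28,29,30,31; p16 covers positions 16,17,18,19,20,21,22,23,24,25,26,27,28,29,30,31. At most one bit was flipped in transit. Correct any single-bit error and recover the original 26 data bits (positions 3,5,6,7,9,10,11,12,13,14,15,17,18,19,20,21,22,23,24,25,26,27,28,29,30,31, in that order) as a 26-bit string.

10110101010101101110000111

s1: b1⊕b3⊕b5⊕b7⊕b9⊕b11⊕b13⊕b15⊕b17⊕b19⊕b21⊕b23⊕b25⊕b27⊕b29⊕b31 = 1⊕1⊕0⊕0⊕0⊕0⊕0⊕0⊕1⊕1⊕0⊕1⊕0⊕0⊕1⊕1 = 1
s2: b2⊕b3⊕b6⊕b7⊕b10⊕b11⊕b14⊕b15⊕b18⊕b19⊕b22⊕b23⊕b26⊕b27⊕b30⊕b31 = 0⊕1⊕1⊕0⊕1⊕0⊕1⊕0⊕0⊕1⊕1⊕1⊕0⊕0⊕1⊕1 = 1
s4: b4⊕b5⊕b6⊕b7⊕b12⊕b13⊕b14⊕b15⊕b20⊕b21⊕b22⊕b23⊕b28⊕b29⊕b30⊕b31 = 0⊕0⊕1⊕0⊕1⊕0⊕1⊕0⊕1⊕0⊕1⊕1⊕0⊕1⊕1⊕1 = 1
s8: b8⊕b9⊕b10⊕b11⊕b12⊕b13⊕b14⊕b15⊕b24⊕b25⊕b26⊕b27⊕b28⊕b29⊕b30⊕b31 = 1⊕0⊕1⊕0⊕1⊕0⊕1⊕0⊕1⊕0⊕0⊕0⊕0⊕1⊕1⊕1 = 0
s16: b16⊕b17⊕b18⊕b19⊕b20⊕b21⊕b22⊕b23⊕b24⊕b25⊕b26⊕b27⊕b28⊕b29⊕b30⊕b31 = 1⊕1⊕0⊕1⊕1⊕0⊕1⊕1⊕1⊕0⊕0⊕0⊕0⊕1⊕1⊕1 = 0
Syndrome (s16...s1) = 00111 → position 7.
Flip bit 7: corrected codeword = 1010011101010101101101110000111
Data bits at positions 3,5,6,7,9,10,11,12,13,14,15,17,18,19,20,21,22,23,24,25,26,27,28,29,30,31: 10110101010101101110000111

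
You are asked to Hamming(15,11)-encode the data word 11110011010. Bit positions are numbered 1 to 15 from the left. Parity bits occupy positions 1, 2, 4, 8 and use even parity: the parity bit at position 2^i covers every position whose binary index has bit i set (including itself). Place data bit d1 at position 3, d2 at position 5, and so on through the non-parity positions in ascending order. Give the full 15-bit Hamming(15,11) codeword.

Place data bits at non-power-of-two positions: b3=1, b5=1, b6=1, b7=1, b9=0, b10=0, b11=1, b12=1, b13=0, b14=1, b15=0.
p1 = XOR of data positions {3,5,7,9,11,13,15} = 1⊕1⊕1⊕0⊕1⊕0⊕0 = 0
p2 = XOR of data positions {3,6,7,10,11,14,15} = 1⊕1⊕1⊕0⊕1⊕1⊕0 = 1
p4 = XOR of data positions {5,6,7,12,13,14,15} = 1⊕1⊕1⊕1⊕0⊕1⊕0 = 1
p8 = XOR of data positions {9,10,11,12,13,14,15} = 0⊕0⊕1⊕1⊕0⊕1⊕0 = 1
Codeword b1..b15 = 011111110011010

011111110011010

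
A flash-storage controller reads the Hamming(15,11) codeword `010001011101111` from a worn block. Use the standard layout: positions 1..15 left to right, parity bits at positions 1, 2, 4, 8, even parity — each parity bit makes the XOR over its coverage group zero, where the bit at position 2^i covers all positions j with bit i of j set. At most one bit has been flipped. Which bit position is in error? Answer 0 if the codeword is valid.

15

s1: b1⊕b3⊕b5⊕b7⊕b9⊕b11⊕b13⊕b15 = 0⊕0⊕0⊕0⊕1⊕0⊕1⊕1 = 1
s2: b2⊕b3⊕b6⊕b7⊕b10⊕b11⊕b14⊕b15 = 1⊕0⊕1⊕0⊕1⊕0⊕1⊕1 = 1
s4: b4⊕b5⊕b6⊕b7⊕b12⊕b13⊕b14⊕b15 = 0⊕0⊕1⊕0⊕1⊕1⊕1⊕1 = 1
s8: b8⊕b9⊕b10⊕b11⊕b12⊕b13⊕b14⊕b15 = 1⊕1⊕1⊕0⊕1⊕1⊕1⊕1 = 1
Syndrome (s8...s1) = 1111 → position 15.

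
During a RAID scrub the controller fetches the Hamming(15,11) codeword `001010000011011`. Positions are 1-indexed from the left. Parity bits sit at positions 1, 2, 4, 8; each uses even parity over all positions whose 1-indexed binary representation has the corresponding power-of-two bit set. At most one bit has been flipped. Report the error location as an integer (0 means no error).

s1: b1⊕b3⊕b5⊕b7⊕b9⊕b11⊕b13⊕b15 = 0⊕1⊕1⊕0⊕0⊕1⊕0⊕1 = 0
s2: b2⊕b3⊕b6⊕b7⊕b10⊕b11⊕b14⊕b15 = 0⊕1⊕0⊕0⊕0⊕1⊕1⊕1 = 0
s4: b4⊕b5⊕b6⊕b7⊕b12⊕b13⊕b14⊕b15 = 0⊕1⊕0⊕0⊕1⊕0⊕1⊕1 = 0
s8: b8⊕b9⊕b10⊕b11⊕b12⊕b13⊕b14⊕b15 = 0⊕0⊕0⊕1⊕1⊕0⊕1⊕1 = 0
Syndrome (s8...s1) = 0000 → position 0 (no error).

0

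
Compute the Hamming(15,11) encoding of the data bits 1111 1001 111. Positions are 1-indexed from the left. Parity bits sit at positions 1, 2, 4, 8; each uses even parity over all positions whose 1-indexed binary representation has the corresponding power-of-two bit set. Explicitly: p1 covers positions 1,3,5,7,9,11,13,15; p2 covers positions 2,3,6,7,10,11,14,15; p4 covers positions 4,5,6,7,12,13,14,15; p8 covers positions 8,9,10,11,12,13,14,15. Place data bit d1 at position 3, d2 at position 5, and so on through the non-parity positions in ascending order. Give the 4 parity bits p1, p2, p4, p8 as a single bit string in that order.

0111

Place data bits at non-power-of-two positions: b3=1, b5=1, b6=1, b7=1, b9=1, b10=0, b11=0, b12=1, b13=1, b14=1, b15=1.
p1 = XOR of data positions {3,5,7,9,11,13,15} = 1⊕1⊕1⊕1⊕0⊕1⊕1 = 0
p2 = XOR of data positions {3,6,7,10,11,14,15} = 1⊕1⊕1⊕0⊕0⊕1⊕1 = 1
p4 = XOR of data positions {5,6,7,12,13,14,15} = 1⊕1⊕1⊕1⊕1⊕1⊕1 = 1
p8 = XOR of data positions {9,10,11,12,13,14,15} = 1⊕0⊕0⊕1⊕1⊕1⊕1 = 1
Parity bits p1,p2,p4,p8 = 0111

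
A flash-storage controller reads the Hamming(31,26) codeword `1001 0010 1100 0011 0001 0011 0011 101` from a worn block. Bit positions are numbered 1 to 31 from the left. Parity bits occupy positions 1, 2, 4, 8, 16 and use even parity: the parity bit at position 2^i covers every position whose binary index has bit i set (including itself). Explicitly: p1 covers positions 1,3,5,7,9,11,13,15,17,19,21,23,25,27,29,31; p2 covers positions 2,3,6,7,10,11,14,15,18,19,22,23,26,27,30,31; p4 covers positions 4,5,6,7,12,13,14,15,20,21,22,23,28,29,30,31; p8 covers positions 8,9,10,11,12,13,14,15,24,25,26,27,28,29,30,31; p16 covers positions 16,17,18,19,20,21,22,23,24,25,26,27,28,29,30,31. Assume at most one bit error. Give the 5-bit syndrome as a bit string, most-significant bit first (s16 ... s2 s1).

00000

s1: b1⊕b3⊕b5⊕b7⊕b9⊕b11⊕b13⊕b15⊕b17⊕b19⊕b21⊕b23⊕b25⊕b27⊕b29⊕b31 = 1⊕0⊕0⊕1⊕1⊕0⊕0⊕1⊕0⊕0⊕0⊕1⊕0⊕1⊕1⊕1 = 0
s2: b2⊕b3⊕b6⊕b7⊕b10⊕b11⊕b14⊕b15⊕b18⊕b19⊕b22⊕b23⊕b26⊕b27⊕b30⊕b31 = 0⊕0⊕0⊕1⊕1⊕0⊕0⊕1⊕0⊕0⊕0⊕1⊕0⊕1⊕0⊕1 = 0
s4: b4⊕b5⊕b6⊕b7⊕b12⊕b13⊕b14⊕b15⊕b20⊕b21⊕b22⊕b23⊕b28⊕b29⊕b30⊕b31 = 1⊕0⊕0⊕1⊕0⊕0⊕0⊕1⊕1⊕0⊕0⊕1⊕1⊕1⊕0⊕1 = 0
s8: b8⊕b9⊕b10⊕b11⊕b12⊕b13⊕b14⊕b15⊕b24⊕b25⊕b26⊕b27⊕b28⊕b29⊕b30⊕b31 = 0⊕1⊕1⊕0⊕0⊕0⊕0⊕1⊕1⊕0⊕0⊕1⊕1⊕1⊕0⊕1 = 0
s16: b16⊕b17⊕b18⊕b19⊕b20⊕b21⊕b22⊕b23⊕b24⊕b25⊕b26⊕b27⊕b28⊕b29⊕b30⊕b31 = 1⊕0⊕0⊕0⊕1⊕0⊕0⊕1⊕1⊕0⊕0⊕1⊕1⊕1⊕0⊕1 = 0
Syndrome (s16...s1) = 00000 → position 0 (no error).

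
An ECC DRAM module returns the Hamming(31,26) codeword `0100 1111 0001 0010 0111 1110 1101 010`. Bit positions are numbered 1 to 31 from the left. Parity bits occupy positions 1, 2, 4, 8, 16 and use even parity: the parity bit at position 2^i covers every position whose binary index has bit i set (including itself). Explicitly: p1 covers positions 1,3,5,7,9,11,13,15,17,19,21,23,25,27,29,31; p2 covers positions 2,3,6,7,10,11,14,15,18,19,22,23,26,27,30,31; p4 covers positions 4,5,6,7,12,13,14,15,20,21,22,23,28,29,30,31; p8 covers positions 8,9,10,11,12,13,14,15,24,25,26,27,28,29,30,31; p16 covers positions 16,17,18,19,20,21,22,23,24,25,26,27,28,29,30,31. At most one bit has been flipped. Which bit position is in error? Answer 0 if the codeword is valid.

s1: b1⊕b3⊕b5⊕b7⊕b9⊕b11⊕b13⊕b15⊕b17⊕b19⊕b21⊕b23⊕b25⊕b27⊕b29⊕b31 = 0⊕0⊕1⊕1⊕0⊕0⊕0⊕1⊕0⊕1⊕1⊕1⊕1⊕0⊕0⊕0 = 1
s2: b2⊕b3⊕b6⊕b7⊕b10⊕b11⊕b14⊕b15⊕b18⊕b19⊕b22⊕b23⊕b26⊕b27⊕b30⊕b31 = 1⊕0⊕1⊕1⊕0⊕0⊕0⊕1⊕1⊕1⊕1⊕1⊕1⊕0⊕1⊕0 = 0
s4: b4⊕b5⊕b6⊕b7⊕b12⊕b13⊕b14⊕b15⊕b20⊕b21⊕b22⊕b23⊕b28⊕b29⊕b30⊕b31 = 0⊕1⊕1⊕1⊕1⊕0⊕0⊕1⊕1⊕1⊕1⊕1⊕1⊕0⊕1⊕0 = 1
s8: b8⊕b9⊕b10⊕b11⊕b12⊕b13⊕b14⊕b15⊕b24⊕b25⊕b26⊕b27⊕b28⊕b29⊕b30⊕b31 = 1⊕0⊕0⊕0⊕1⊕0⊕0⊕1⊕0⊕1⊕1⊕0⊕1⊕0⊕1⊕0 = 1
s16: b16⊕b17⊕b18⊕b19⊕b20⊕b21⊕b22⊕b23⊕b24⊕b25⊕b26⊕b27⊕b28⊕b29⊕b30⊕b31 = 0⊕0⊕1⊕1⊕1⊕1⊕1⊕1⊕0⊕1⊕1⊕0⊕1⊕0⊕1⊕0 = 0
Syndrome (s16...s1) = 01101 → position 13.

13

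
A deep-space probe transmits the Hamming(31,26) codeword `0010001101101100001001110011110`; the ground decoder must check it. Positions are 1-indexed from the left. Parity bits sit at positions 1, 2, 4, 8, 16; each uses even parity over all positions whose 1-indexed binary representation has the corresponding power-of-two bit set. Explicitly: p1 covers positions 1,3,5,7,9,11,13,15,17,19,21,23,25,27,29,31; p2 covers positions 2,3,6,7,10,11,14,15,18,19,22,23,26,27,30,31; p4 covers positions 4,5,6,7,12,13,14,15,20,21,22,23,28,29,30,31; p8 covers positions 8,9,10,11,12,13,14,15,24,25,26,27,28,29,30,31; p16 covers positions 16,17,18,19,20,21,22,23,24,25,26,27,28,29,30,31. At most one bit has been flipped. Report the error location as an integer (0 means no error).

0

s1: b1⊕b3⊕b5⊕b7⊕b9⊕b11⊕b13⊕b15⊕b17⊕b19⊕b21⊕b23⊕b25⊕b27⊕b29⊕b31 = 0⊕1⊕0⊕1⊕0⊕1⊕1⊕0⊕0⊕1⊕0⊕1⊕0⊕1⊕1⊕0 = 0
s2: b2⊕b3⊕b6⊕b7⊕b10⊕b11⊕b14⊕b15⊕b18⊕b19⊕b22⊕b23⊕b26⊕b27⊕b30⊕b31 = 0⊕1⊕0⊕1⊕1⊕1⊕1⊕0⊕0⊕1⊕1⊕1⊕0⊕1⊕1⊕0 = 0
s4: b4⊕b5⊕b6⊕b7⊕b12⊕b13⊕b14⊕b15⊕b20⊕b21⊕b22⊕b23⊕b28⊕b29⊕b30⊕b31 = 0⊕0⊕0⊕1⊕0⊕1⊕1⊕0⊕0⊕0⊕1⊕1⊕1⊕1⊕1⊕0 = 0
s8: b8⊕b9⊕b10⊕b11⊕b12⊕b13⊕b14⊕b15⊕b24⊕b25⊕b26⊕b27⊕b28⊕b29⊕b30⊕b31 = 1⊕0⊕1⊕1⊕0⊕1⊕1⊕0⊕1⊕0⊕0⊕1⊕1⊕1⊕1⊕0 = 0
s16: b16⊕b17⊕b18⊕b19⊕b20⊕b21⊕b22⊕b23⊕b24⊕b25⊕b26⊕b27⊕b28⊕b29⊕b30⊕b31 = 0⊕0⊕0⊕1⊕0⊕0⊕1⊕1⊕1⊕0⊕0⊕1⊕1⊕1⊕1⊕0 = 0
Syndrome (s16...s1) = 00000 → position 0 (no error).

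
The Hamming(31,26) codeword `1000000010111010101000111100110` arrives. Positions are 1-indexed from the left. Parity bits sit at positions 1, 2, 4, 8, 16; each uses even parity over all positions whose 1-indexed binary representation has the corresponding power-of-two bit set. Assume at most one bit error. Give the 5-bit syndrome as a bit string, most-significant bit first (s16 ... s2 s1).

00000

s1: b1⊕b3⊕b5⊕b7⊕b9⊕b11⊕b13⊕b15⊕b17⊕b19⊕b21⊕b23⊕b25⊕b27⊕b29⊕b31 = 1⊕0⊕0⊕0⊕1⊕1⊕1⊕1⊕1⊕1⊕0⊕1⊕1⊕0⊕1⊕0 = 0
s2: b2⊕b3⊕b6⊕b7⊕b10⊕b11⊕b14⊕b15⊕b18⊕b19⊕b22⊕b23⊕b26⊕b27⊕b30⊕b31 = 0⊕0⊕0⊕0⊕0⊕1⊕0⊕1⊕0⊕1⊕0⊕1⊕1⊕0⊕1⊕0 = 0
s4: b4⊕b5⊕b6⊕b7⊕b12⊕b13⊕b14⊕b15⊕b20⊕b21⊕b22⊕b23⊕b28⊕b29⊕b30⊕b31 = 0⊕0⊕0⊕0⊕1⊕1⊕0⊕1⊕0⊕0⊕0⊕1⊕0⊕1⊕1⊕0 = 0
s8: b8⊕b9⊕b10⊕b11⊕b12⊕b13⊕b14⊕b15⊕b24⊕b25⊕b26⊕b27⊕b28⊕b29⊕b30⊕b31 = 0⊕1⊕0⊕1⊕1⊕1⊕0⊕1⊕1⊕1⊕1⊕0⊕0⊕1⊕1⊕0 = 0
s16: b16⊕b17⊕b18⊕b19⊕b20⊕b21⊕b22⊕b23⊕b24⊕b25⊕b26⊕b27⊕b28⊕b29⊕b30⊕b31 = 0⊕1⊕0⊕1⊕0⊕0⊕0⊕1⊕1⊕1⊕1⊕0⊕0⊕1⊕1⊕0 = 0
Syndrome (s16...s1) = 00000 → position 0 (no error).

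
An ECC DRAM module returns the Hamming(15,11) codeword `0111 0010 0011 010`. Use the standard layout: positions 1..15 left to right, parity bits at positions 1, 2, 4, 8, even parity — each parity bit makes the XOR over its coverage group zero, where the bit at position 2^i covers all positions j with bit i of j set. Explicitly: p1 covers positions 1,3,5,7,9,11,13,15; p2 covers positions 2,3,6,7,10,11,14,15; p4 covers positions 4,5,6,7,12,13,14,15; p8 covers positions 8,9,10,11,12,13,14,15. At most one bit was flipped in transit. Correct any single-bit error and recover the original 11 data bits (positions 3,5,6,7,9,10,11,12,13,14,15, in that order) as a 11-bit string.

10010001010

s1: b1⊕b3⊕b5⊕b7⊕b9⊕b11⊕b13⊕b15 = 0⊕1⊕0⊕1⊕0⊕1⊕0⊕0 = 1
s2: b2⊕b3⊕b6⊕b7⊕b10⊕b11⊕b14⊕b15 = 1⊕1⊕0⊕1⊕0⊕1⊕1⊕0 = 1
s4: b4⊕b5⊕b6⊕b7⊕b12⊕b13⊕b14⊕b15 = 1⊕0⊕0⊕1⊕1⊕0⊕1⊕0 = 0
s8: b8⊕b9⊕b10⊕b11⊕b12⊕b13⊕b14⊕b15 = 0⊕0⊕0⊕1⊕1⊕0⊕1⊕0 = 1
Syndrome (s8...s1) = 1011 → position 11.
Flip bit 11: corrected codeword = 011100100001010
Data bits at positions 3,5,6,7,9,10,11,12,13,14,15: 10010001010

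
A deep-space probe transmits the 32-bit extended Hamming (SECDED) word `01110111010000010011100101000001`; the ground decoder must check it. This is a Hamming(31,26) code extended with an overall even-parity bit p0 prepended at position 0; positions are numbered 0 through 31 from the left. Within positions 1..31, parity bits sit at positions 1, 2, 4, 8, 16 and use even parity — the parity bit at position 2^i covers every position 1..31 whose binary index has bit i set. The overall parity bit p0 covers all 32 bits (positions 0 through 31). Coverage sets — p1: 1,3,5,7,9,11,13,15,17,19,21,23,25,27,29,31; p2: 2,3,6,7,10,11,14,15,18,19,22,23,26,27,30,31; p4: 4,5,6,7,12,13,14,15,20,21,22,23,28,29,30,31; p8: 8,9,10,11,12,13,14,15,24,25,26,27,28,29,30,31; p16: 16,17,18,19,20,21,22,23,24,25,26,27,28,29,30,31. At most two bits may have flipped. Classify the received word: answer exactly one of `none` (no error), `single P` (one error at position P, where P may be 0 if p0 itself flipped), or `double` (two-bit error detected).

s1: b1⊕b3⊕b5⊕b7⊕b9⊕b11⊕b13⊕b15⊕b17⊕b19⊕b21⊕b23⊕b25⊕b27⊕b29⊕b31 = 1⊕1⊕1⊕1⊕1⊕0⊕0⊕1⊕0⊕1⊕0⊕1⊕1⊕0⊕0⊕1 = 0
s2: b2⊕b3⊕b6⊕b7⊕b10⊕b11⊕b14⊕b15⊕b18⊕b19⊕b22⊕b23⊕b26⊕b27⊕b30⊕b31 = 1⊕1⊕1⊕1⊕0⊕0⊕0⊕1⊕1⊕1⊕0⊕1⊕0⊕0⊕0⊕1 = 1
s4: b4⊕b5⊕b6⊕b7⊕b12⊕b13⊕b14⊕b15⊕b20⊕b21⊕b22⊕b23⊕b28⊕b29⊕b30⊕b31 = 0⊕1⊕1⊕1⊕0⊕0⊕0⊕1⊕1⊕0⊕0⊕1⊕0⊕0⊕0⊕1 = 1
s8: b8⊕b9⊕b10⊕b11⊕b12⊕b13⊕b14⊕b15⊕b24⊕b25⊕b26⊕b27⊕b28⊕b29⊕b30⊕b31 = 0⊕1⊕0⊕0⊕0⊕0⊕0⊕1⊕0⊕1⊕0⊕0⊕0⊕0⊕0⊕1 = 0
s16: b16⊕b17⊕b18⊕b19⊕b20⊕b21⊕b22⊕b23⊕b24⊕b25⊕b26⊕b27⊕b28⊕b29⊕b30⊕b31 = 0⊕0⊕1⊕1⊕1⊕0⊕0⊕1⊕0⊕1⊕0⊕0⊕0⊕0⊕0⊕1 = 0
Syndrome (s16...s1) = 00110 → position 6.
Overall parity (XOR of all 32 bits, including p0): 0⊕1⊕1⊕1⊕0⊕1⊕1⊕1⊕0⊕1⊕0⊕0⊕0⊕0⊕0⊕1⊕0⊕0⊕1⊕1⊕1⊕0⊕0⊕1⊕0⊕1⊕0⊕0⊕0⊕0⊕0⊕1 = 0
Overall=0, syndrome position=6 → double-bit error detected (uncorrectable).

double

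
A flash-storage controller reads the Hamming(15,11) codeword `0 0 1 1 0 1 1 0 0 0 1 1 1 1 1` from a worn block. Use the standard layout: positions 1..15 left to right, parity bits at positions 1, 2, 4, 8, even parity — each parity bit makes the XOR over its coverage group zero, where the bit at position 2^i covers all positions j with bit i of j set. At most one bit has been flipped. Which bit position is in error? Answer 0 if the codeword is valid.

13

s1: b1⊕b3⊕b5⊕b7⊕b9⊕b11⊕b13⊕b15 = 0⊕1⊕0⊕1⊕0⊕1⊕1⊕1 = 1
s2: b2⊕b3⊕b6⊕b7⊕b10⊕b11⊕b14⊕b15 = 0⊕1⊕1⊕1⊕0⊕1⊕1⊕1 = 0
s4: b4⊕b5⊕b6⊕b7⊕b12⊕b13⊕b14⊕b15 = 1⊕0⊕1⊕1⊕1⊕1⊕1⊕1 = 1
s8: b8⊕b9⊕b10⊕b11⊕b12⊕b13⊕b14⊕b15 = 0⊕0⊕0⊕1⊕1⊕1⊕1⊕1 = 1
Syndrome (s8...s1) = 1101 → position 13.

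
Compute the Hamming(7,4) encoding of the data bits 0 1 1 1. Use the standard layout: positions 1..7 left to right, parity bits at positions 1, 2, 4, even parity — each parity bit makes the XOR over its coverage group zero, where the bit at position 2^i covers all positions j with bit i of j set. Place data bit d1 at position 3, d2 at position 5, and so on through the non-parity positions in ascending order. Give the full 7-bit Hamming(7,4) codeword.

0001111

Place data bits at non-power-of-two positions: b3=0, b5=1, b6=1, b7=1.
p1 = XOR of data positions {3,5,7} = 0⊕1⊕1 = 0
p2 = XOR of data positions {3,6,7} = 0⊕1⊕1 = 0
p4 = XOR of data positions {5,6,7} = 1⊕1⊕1 = 1
Codeword b1..b7 = 0001111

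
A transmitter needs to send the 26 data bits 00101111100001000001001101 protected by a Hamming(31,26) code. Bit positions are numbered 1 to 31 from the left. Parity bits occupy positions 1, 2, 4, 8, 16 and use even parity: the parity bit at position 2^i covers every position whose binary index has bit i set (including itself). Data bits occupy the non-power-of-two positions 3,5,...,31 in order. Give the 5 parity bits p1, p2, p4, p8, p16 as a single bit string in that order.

11011

Place data bits at non-power-of-two positions: b3=0, b5=0, b6=1, b7=0, b9=1, b10=1, b11=1, b12=1, b13=1, b14=0, b15=0, b17=0, b18=0, b19=1, b20=0, b21=0, b22=0, b23=0, b24=0, b25=1, b26=0, b27=0, b28=1, b29=1, b30=0, b31=1.
p1 = XOR of data positions {3,5,7,9,11,13,15,17,19,21,23,25,27,29,31} = 0⊕0⊕0⊕1⊕1⊕1⊕0⊕0⊕1⊕0⊕0⊕1⊕0⊕1⊕1 = 1
p2 = XOR of data positions {3,6,7,10,11,14,15,18,19,22,23,26,27,30,31} = 0⊕1⊕0⊕1⊕1⊕0⊕0⊕0⊕1⊕0⊕0⊕0⊕0⊕0⊕1 = 1
p4 = XOR of data positions {5,6,7,12,13,14,15,20,21,22,23,28,29,30,31} = 0⊕1⊕0⊕1⊕1⊕0⊕0⊕0⊕0⊕0⊕0⊕1⊕1⊕0⊕1 = 0
p8 = XOR of data positions {9,10,11,12,13,14,15,24,25,26,27,28,29,30,31} = 1⊕1⊕1⊕1⊕1⊕0⊕0⊕0⊕1⊕0⊕0⊕1⊕1⊕0⊕1 = 1
p16 = XOR of data positions {17,18,19,20,21,22,23,24,25,26,27,28,29,30,31} = 0⊕0⊕1⊕0⊕0⊕0⊕0⊕0⊕1⊕0⊕0⊕1⊕1⊕0⊕1 = 1
Parity bits p1,p2,p4,p8,p16 = 11011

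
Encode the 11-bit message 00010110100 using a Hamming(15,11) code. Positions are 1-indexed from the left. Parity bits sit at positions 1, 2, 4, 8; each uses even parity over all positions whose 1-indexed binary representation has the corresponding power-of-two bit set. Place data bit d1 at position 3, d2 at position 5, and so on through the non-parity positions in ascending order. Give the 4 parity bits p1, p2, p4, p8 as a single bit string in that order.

Place data bits at non-power-of-two positions: b3=0, b5=0, b6=0, b7=1, b9=0, b10=1, b11=1, b12=0, b13=1, b14=0, b15=0.
p1 = XOR of data positions {3,5,7,9,11,13,15} = 0⊕0⊕1⊕0⊕1⊕1⊕0 = 1
p2 = XOR of data positions {3,6,7,10,11,14,15} = 0⊕0⊕1⊕1⊕1⊕0⊕0 = 1
p4 = XOR of data positions {5,6,7,12,13,14,15} = 0⊕0⊕1⊕0⊕1⊕0⊕0 = 0
p8 = XOR of data positions {9,10,11,12,13,14,15} = 0⊕1⊕1⊕0⊕1⊕0⊕0 = 1
Parity bits p1,p2,p4,p8 = 1101

1101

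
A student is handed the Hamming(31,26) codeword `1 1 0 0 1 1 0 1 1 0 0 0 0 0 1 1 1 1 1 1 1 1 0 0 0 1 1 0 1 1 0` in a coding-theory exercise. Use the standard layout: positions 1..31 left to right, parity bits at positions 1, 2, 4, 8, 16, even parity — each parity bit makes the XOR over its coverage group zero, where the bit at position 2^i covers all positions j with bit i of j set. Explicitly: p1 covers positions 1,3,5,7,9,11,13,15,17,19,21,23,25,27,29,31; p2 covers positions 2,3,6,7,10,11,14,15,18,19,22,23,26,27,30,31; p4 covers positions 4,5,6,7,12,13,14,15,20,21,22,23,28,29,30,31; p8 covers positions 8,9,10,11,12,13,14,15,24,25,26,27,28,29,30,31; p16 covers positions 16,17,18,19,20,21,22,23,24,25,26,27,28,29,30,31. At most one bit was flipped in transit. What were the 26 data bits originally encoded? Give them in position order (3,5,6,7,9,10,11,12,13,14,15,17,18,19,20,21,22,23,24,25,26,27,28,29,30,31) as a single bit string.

01101000001111111000100110

s1: b1⊕b3⊕b5⊕b7⊕b9⊕b11⊕b13⊕b15⊕b17⊕b19⊕b21⊕b23⊕b25⊕b27⊕b29⊕b31 = 1⊕0⊕1⊕0⊕1⊕0⊕0⊕1⊕1⊕1⊕1⊕0⊕0⊕1⊕1⊕0 = 1
s2: b2⊕b3⊕b6⊕b7⊕b10⊕b11⊕b14⊕b15⊕b18⊕b19⊕b22⊕b23⊕b26⊕b27⊕b30⊕b31 = 1⊕0⊕1⊕0⊕0⊕0⊕0⊕1⊕1⊕1⊕1⊕0⊕1⊕1⊕1⊕0 = 1
s4: b4⊕b5⊕b6⊕b7⊕b12⊕b13⊕b14⊕b15⊕b20⊕b21⊕b22⊕b23⊕b28⊕b29⊕b30⊕b31 = 0⊕1⊕1⊕0⊕0⊕0⊕0⊕1⊕1⊕1⊕1⊕0⊕0⊕1⊕1⊕0 = 0
s8: b8⊕b9⊕b10⊕b11⊕b12⊕b13⊕b14⊕b15⊕b24⊕b25⊕b26⊕b27⊕b28⊕b29⊕b30⊕b31 = 1⊕1⊕0⊕0⊕0⊕0⊕0⊕1⊕0⊕0⊕1⊕1⊕0⊕1⊕1⊕0 = 1
s16: b16⊕b17⊕b18⊕b19⊕b20⊕b21⊕b22⊕b23⊕b24⊕b25⊕b26⊕b27⊕b28⊕b29⊕b30⊕b31 = 1⊕1⊕1⊕1⊕1⊕1⊕1⊕0⊕0⊕0⊕1⊕1⊕0⊕1⊕1⊕0 = 1
Syndrome (s16...s1) = 11011 → position 27.
Flip bit 27: corrected codeword = 1100110110000011111111000100110
Data bits at positions 3,5,6,7,9,10,11,12,13,14,15,17,18,19,20,21,22,23,24,25,26,27,28,29,30,31: 01101000001111111000100110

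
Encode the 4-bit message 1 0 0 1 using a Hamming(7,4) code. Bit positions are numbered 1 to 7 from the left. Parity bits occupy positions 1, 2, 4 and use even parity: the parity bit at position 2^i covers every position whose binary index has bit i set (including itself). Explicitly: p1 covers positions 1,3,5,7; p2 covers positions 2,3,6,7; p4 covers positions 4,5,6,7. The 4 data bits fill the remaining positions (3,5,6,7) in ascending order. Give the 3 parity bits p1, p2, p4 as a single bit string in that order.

Place data bits at non-power-of-two positions: b3=1, b5=0, b6=0, b7=1.
p1 = XOR of data positions {3,5,7} = 1⊕0⊕1 = 0
p2 = XOR of data positions {3,6,7} = 1⊕0⊕1 = 0
p4 = XOR of data positions {5,6,7} = 0⊕0⊕1 = 1
Parity bits p1,p2,p4 = 001

001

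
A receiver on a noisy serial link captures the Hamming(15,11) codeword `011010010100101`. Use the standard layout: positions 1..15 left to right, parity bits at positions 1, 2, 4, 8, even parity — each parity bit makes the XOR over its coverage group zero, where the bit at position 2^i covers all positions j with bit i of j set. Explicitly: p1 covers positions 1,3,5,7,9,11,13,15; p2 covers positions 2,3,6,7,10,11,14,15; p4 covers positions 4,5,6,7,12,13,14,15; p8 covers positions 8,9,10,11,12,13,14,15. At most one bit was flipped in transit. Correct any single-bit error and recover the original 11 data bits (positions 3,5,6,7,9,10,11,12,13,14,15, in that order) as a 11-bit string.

s1: b1⊕b3⊕b5⊕b7⊕b9⊕b11⊕b13⊕b15 = 0⊕1⊕1⊕0⊕0⊕0⊕1⊕1 = 0
s2: b2⊕b3⊕b6⊕b7⊕b10⊕b11⊕b14⊕b15 = 1⊕1⊕0⊕0⊕1⊕0⊕0⊕1 = 0
s4: b4⊕b5⊕b6⊕b7⊕b12⊕b13⊕b14⊕b15 = 0⊕1⊕0⊕0⊕0⊕1⊕0⊕1 = 1
s8: b8⊕b9⊕b10⊕b11⊕b12⊕b13⊕b14⊕b15 = 1⊕0⊕1⊕0⊕0⊕1⊕0⊕1 = 0
Syndrome (s8...s1) = 0100 → position 4.
Flip bit 4: corrected codeword = 011110010100101
Data bits at positions 3,5,6,7,9,10,11,12,13,14,15: 11000100101

11000100101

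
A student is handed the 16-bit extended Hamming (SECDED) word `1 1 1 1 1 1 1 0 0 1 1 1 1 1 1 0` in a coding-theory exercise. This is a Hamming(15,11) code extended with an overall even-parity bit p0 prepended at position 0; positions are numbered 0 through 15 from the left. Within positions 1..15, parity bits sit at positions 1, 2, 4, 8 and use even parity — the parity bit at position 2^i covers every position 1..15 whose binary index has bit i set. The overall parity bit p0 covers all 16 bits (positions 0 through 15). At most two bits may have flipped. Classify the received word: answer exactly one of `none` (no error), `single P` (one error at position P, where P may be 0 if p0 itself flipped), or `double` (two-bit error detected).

single 0

s1: b1⊕b3⊕b5⊕b7⊕b9⊕b11⊕b13⊕b15 = 1⊕1⊕1⊕0⊕1⊕1⊕1⊕0 = 0
s2: b2⊕b3⊕b6⊕b7⊕b10⊕b11⊕b14⊕b15 = 1⊕1⊕1⊕0⊕1⊕1⊕1⊕0 = 0
s4: b4⊕b5⊕b6⊕b7⊕b12⊕b13⊕b14⊕b15 = 1⊕1⊕1⊕0⊕1⊕1⊕1⊕0 = 0
s8: b8⊕b9⊕b10⊕b11⊕b12⊕b13⊕b14⊕b15 = 0⊕1⊕1⊕1⊕1⊕1⊕1⊕0 = 0
Syndrome (s8...s1) = 0000 → position 0 (no error).
Overall parity (XOR of all 16 bits, including p0): 1⊕1⊕1⊕1⊕1⊕1⊕1⊕0⊕0⊕1⊕1⊕1⊕1⊕1⊕1⊕0 = 1
Overall=1, syndrome position=0 → single-bit error at position 0.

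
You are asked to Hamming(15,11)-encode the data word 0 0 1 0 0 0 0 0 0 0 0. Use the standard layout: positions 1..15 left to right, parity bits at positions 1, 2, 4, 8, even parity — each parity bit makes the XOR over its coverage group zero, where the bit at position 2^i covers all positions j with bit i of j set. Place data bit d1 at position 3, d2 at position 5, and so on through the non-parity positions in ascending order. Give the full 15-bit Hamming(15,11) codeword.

010101000000000

Place data bits at non-power-of-two positions: b3=0, b5=0, b6=1, b7=0, b9=0, b10=0, b11=0, b12=0, b13=0, b14=0, b15=0.
p1 = XOR of data positions {3,5,7,9,11,13,15} = 0⊕0⊕0⊕0⊕0⊕0⊕0 = 0
p2 = XOR of data positions {3,6,7,10,11,14,15} = 0⊕1⊕0⊕0⊕0⊕0⊕0 = 1
p4 = XOR of data positions {5,6,7,12,13,14,15} = 0⊕1⊕0⊕0⊕0⊕0⊕0 = 1
p8 = XOR of data positions {9,10,11,12,13,14,15} = 0⊕0⊕0⊕0⊕0⊕0⊕0 = 0
Codeword b1..b15 = 010101000000000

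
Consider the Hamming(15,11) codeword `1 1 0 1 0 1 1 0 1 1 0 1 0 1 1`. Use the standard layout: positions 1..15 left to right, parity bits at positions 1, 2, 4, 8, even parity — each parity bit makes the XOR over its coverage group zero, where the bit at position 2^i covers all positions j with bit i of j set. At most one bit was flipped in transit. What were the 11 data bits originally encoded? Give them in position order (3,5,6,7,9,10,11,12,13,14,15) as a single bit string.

00111101011

s1: b1⊕b3⊕b5⊕b7⊕b9⊕b11⊕b13⊕b15 = 1⊕0⊕0⊕1⊕1⊕0⊕0⊕1 = 0
s2: b2⊕b3⊕b6⊕b7⊕b10⊕b11⊕b14⊕b15 = 1⊕0⊕1⊕1⊕1⊕0⊕1⊕1 = 0
s4: b4⊕b5⊕b6⊕b7⊕b12⊕b13⊕b14⊕b15 = 1⊕0⊕1⊕1⊕1⊕0⊕1⊕1 = 0
s8: b8⊕b9⊕b10⊕b11⊕b12⊕b13⊕b14⊕b15 = 0⊕1⊕1⊕0⊕1⊕0⊕1⊕1 = 1
Syndrome (s8...s1) = 1000 → position 8.
Flip bit 8: corrected codeword = 110101111101011
Data bits at positions 3,5,6,7,9,10,11,12,13,14,15: 00111101011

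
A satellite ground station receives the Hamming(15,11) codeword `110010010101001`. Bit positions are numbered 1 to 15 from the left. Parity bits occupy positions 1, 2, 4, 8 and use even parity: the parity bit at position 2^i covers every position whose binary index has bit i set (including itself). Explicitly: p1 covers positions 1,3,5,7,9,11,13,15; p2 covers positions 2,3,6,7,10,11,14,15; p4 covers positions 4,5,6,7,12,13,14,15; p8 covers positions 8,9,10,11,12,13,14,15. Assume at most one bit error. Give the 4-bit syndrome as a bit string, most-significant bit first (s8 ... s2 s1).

s1: b1⊕b3⊕b5⊕b7⊕b9⊕b11⊕b13⊕b15 = 1⊕0⊕1⊕0⊕0⊕0⊕0⊕1 = 1
s2: b2⊕b3⊕b6⊕b7⊕b10⊕b11⊕b14⊕b15 = 1⊕0⊕0⊕0⊕1⊕0⊕0⊕1 = 1
s4: b4⊕b5⊕b6⊕b7⊕b12⊕b13⊕b14⊕b15 = 0⊕1⊕0⊕0⊕1⊕0⊕0⊕1 = 1
s8: b8⊕b9⊕b10⊕b11⊕b12⊕b13⊕b14⊕b15 = 1⊕0⊕1⊕0⊕1⊕0⊕0⊕1 = 0
Syndrome (s8...s1) = 0111 → position 7.

0111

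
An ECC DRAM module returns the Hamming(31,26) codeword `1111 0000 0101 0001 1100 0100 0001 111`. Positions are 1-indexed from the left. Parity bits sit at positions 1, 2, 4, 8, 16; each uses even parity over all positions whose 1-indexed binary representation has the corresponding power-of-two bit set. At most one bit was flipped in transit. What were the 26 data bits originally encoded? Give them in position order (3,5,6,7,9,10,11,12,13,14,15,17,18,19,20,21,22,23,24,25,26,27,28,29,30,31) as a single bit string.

s1: b1⊕b3⊕b5⊕b7⊕b9⊕b11⊕b13⊕b15⊕b17⊕b19⊕b21⊕b23⊕b25⊕b27⊕b29⊕b31 = 1⊕1⊕0⊕0⊕0⊕0⊕0⊕0⊕1⊕0⊕0⊕0⊕0⊕0⊕1⊕1 = 1
s2: b2⊕b3⊕b6⊕b7⊕b10⊕b11⊕b14⊕b15⊕b18⊕b19⊕b22⊕b23⊕b26⊕b27⊕b30⊕b31 = 1⊕1⊕0⊕0⊕1⊕0⊕0⊕0⊕1⊕0⊕1⊕0⊕0⊕0⊕1⊕1 = 1
s4: b4⊕b5⊕b6⊕b7⊕b12⊕b13⊕b14⊕b15⊕b20⊕b21⊕b22⊕b23⊕b28⊕b29⊕b30⊕b31 = 1⊕0⊕0⊕0⊕1⊕0⊕0⊕0⊕0⊕0⊕1⊕0⊕1⊕1⊕1⊕1 = 1
s8: b8⊕b9⊕b10⊕b11⊕b12⊕b13⊕b14⊕b15⊕b24⊕b25⊕b26⊕b27⊕b28⊕b29⊕b30⊕b31 = 0⊕0⊕1⊕0⊕1⊕0⊕0⊕0⊕0⊕0⊕0⊕0⊕1⊕1⊕1⊕1 = 0
s16: b16⊕b17⊕b18⊕b19⊕b20⊕b21⊕b22⊕b23⊕b24⊕b25⊕b26⊕b27⊕b28⊕b29⊕b30⊕b31 = 1⊕1⊕1⊕0⊕0⊕0⊕1⊕0⊕0⊕0⊕0⊕0⊕1⊕1⊕1⊕1 = 0
Syndrome (s16...s1) = 00111 → position 7.
Flip bit 7: corrected codeword = 1111001001010001110001000001111
Data bits at positions 3,5,6,7,9,10,11,12,13,14,15,17,18,19,20,21,22,23,24,25,26,27,28,29,30,31: 10010101000110001000001111

10010101000110001000001111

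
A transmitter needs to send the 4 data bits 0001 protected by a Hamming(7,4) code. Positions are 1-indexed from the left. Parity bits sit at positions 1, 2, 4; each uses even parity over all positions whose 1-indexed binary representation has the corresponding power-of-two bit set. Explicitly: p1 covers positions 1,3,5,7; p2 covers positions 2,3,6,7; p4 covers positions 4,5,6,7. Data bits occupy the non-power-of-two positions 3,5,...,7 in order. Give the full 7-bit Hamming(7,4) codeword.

Place data bits at non-power-of-two positions: b3=0, b5=0, b6=0, b7=1.
p1 = XOR of data positions {3,5,7} = 0⊕0⊕1 = 1
p2 = XOR of data positions {3,6,7} = 0⊕0⊕1 = 1
p4 = XOR of data positions {5,6,7} = 0⊕0⊕1 = 1
Codeword b1..b7 = 1101001

1101001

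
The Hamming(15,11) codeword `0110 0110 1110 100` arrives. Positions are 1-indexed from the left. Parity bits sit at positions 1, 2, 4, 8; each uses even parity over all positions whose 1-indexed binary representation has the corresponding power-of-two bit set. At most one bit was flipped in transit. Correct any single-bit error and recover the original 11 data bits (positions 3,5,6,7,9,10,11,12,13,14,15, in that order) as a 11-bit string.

s1: b1⊕b3⊕b5⊕b7⊕b9⊕b11⊕b13⊕b15 = 0⊕1⊕0⊕1⊕1⊕1⊕1⊕0 = 1
s2: b2⊕b3⊕b6⊕b7⊕b10⊕b11⊕b14⊕b15 = 1⊕1⊕1⊕1⊕1⊕1⊕0⊕0 = 0
s4: b4⊕b5⊕b6⊕b7⊕b12⊕b13⊕b14⊕b15 = 0⊕0⊕1⊕1⊕0⊕1⊕0⊕0 = 1
s8: b8⊕b9⊕b10⊕b11⊕b12⊕b13⊕b14⊕b15 = 0⊕1⊕1⊕1⊕0⊕1⊕0⊕0 = 0
Syndrome (s8...s1) = 0101 → position 5.
Flip bit 5: corrected codeword = 011011101110100
Data bits at positions 3,5,6,7,9,10,11,12,13,14,15: 11111110100

11111110100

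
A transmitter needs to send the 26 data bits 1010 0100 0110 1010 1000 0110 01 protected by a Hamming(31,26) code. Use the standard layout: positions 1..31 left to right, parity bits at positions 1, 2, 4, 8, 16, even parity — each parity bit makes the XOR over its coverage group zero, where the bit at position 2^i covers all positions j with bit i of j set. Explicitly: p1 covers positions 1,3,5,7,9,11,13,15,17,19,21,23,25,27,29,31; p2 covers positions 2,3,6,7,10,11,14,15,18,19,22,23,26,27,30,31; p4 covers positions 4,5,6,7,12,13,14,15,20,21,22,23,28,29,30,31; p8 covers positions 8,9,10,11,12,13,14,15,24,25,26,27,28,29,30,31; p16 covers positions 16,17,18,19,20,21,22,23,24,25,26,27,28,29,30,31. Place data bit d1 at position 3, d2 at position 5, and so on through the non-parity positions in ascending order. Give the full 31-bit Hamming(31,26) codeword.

0111010001000110010101000011001

Place data bits at non-power-of-two positions: b3=1, b5=0, b6=1, b7=0, b9=0, b10=1, b11=0, b12=0, b13=0, b14=1, b15=1, b17=0, b18=1, b19=0, b20=1, b21=0, b22=1, b23=0, b24=0, b25=0, b26=0, b27=1, b28=1, b29=0, b30=0, b31=1.
p1 = XOR of data positions {3,5,7,9,11,13,15,17,19,21,23,25,27,29,31} = 1⊕0⊕0⊕0⊕0⊕0⊕1⊕0⊕0⊕0⊕0⊕0⊕1⊕0⊕1 = 0
p2 = XOR of data positions {3,6,7,10,11,14,15,18,19,22,23,26,27,30,31} = 1⊕1⊕0⊕1⊕0⊕1⊕1⊕1⊕0⊕1⊕0⊕0⊕1⊕0⊕1 = 1
p4 = XOR of data positions {5,6,7,12,13,14,15,20,21,22,23,28,29,30,31} = 0⊕1⊕0⊕0⊕0⊕1⊕1⊕1⊕0⊕1⊕0⊕1⊕0⊕0⊕1 = 1
p8 = XOR of data positions {9,10,11,12,13,14,15,24,25,26,27,28,29,30,31} = 0⊕1⊕0⊕0⊕0⊕1⊕1⊕0⊕0⊕0⊕1⊕1⊕0⊕0⊕1 = 0
p16 = XOR of data positions {17,18,19,20,21,22,23,24,25,26,27,28,29,30,31} = 0⊕1⊕0⊕1⊕0⊕1⊕0⊕0⊕0⊕0⊕1⊕1⊕0⊕0⊕1 = 0
Codeword b1..b31 = 0111010001000110010101000011001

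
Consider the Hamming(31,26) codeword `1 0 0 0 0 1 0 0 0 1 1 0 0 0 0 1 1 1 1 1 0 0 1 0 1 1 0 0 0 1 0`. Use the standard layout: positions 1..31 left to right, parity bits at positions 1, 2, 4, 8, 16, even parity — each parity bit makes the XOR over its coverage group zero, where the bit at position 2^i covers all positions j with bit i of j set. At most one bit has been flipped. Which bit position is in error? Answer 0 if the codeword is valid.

24

s1: b1⊕b3⊕b5⊕b7⊕b9⊕b11⊕b13⊕b15⊕b17⊕b19⊕b21⊕b23⊕b25⊕b27⊕b29⊕b31 = 1⊕0⊕0⊕0⊕0⊕1⊕0⊕0⊕1⊕1⊕0⊕1⊕1⊕0⊕0⊕0 = 0
s2: b2⊕b3⊕b6⊕b7⊕b10⊕b11⊕b14⊕b15⊕b18⊕b19⊕b22⊕b23⊕b26⊕b27⊕b30⊕b31 = 0⊕0⊕1⊕0⊕1⊕1⊕0⊕0⊕1⊕1⊕0⊕1⊕1⊕0⊕1⊕0 = 0
s4: b4⊕b5⊕b6⊕b7⊕b12⊕b13⊕b14⊕b15⊕b20⊕b21⊕b22⊕b23⊕b28⊕b29⊕b30⊕b31 = 0⊕0⊕1⊕0⊕0⊕0⊕0⊕0⊕1⊕0⊕0⊕1⊕0⊕0⊕1⊕0 = 0
s8: b8⊕b9⊕b10⊕b11⊕b12⊕b13⊕b14⊕b15⊕b24⊕b25⊕b26⊕b27⊕b28⊕b29⊕b30⊕b31 = 0⊕0⊕1⊕1⊕0⊕0⊕0⊕0⊕0⊕1⊕1⊕0⊕0⊕0⊕1⊕0 = 1
s16: b16⊕b17⊕b18⊕b19⊕b20⊕b21⊕b22⊕b23⊕b24⊕b25⊕b26⊕b27⊕b28⊕b29⊕b30⊕b31 = 1⊕1⊕1⊕1⊕1⊕0⊕0⊕1⊕0⊕1⊕1⊕0⊕0⊕0⊕1⊕0 = 1
Syndrome (s16...s1) = 11000 → position 24.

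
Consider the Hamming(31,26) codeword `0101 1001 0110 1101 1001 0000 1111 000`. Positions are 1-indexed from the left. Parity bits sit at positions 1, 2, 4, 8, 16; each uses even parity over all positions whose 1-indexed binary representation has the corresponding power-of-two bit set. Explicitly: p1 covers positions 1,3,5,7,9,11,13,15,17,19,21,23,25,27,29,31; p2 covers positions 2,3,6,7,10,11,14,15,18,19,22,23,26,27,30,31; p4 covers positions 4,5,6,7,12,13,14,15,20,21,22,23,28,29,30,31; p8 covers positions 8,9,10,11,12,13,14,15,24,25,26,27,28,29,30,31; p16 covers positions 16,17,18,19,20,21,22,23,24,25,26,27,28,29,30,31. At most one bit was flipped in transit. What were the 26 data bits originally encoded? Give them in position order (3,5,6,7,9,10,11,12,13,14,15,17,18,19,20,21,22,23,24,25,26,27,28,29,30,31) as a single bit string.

01000110110100100011111000

s1: b1⊕b3⊕b5⊕b7⊕b9⊕b11⊕b13⊕b15⊕b17⊕b19⊕b21⊕b23⊕b25⊕b27⊕b29⊕b31 = 0⊕0⊕1⊕0⊕0⊕1⊕1⊕0⊕1⊕0⊕0⊕0⊕1⊕1⊕0⊕0 = 0
s2: b2⊕b3⊕b6⊕b7⊕b10⊕b11⊕b14⊕b15⊕b18⊕b19⊕b22⊕b23⊕b26⊕b27⊕b30⊕b31 = 1⊕0⊕0⊕0⊕1⊕1⊕1⊕0⊕0⊕0⊕0⊕0⊕1⊕1⊕0⊕0 = 0
s4: b4⊕b5⊕b6⊕b7⊕b12⊕b13⊕b14⊕b15⊕b20⊕b21⊕b22⊕b23⊕b28⊕b29⊕b30⊕b31 = 1⊕1⊕0⊕0⊕0⊕1⊕1⊕0⊕1⊕0⊕0⊕0⊕1⊕0⊕0⊕0 = 0
s8: b8⊕b9⊕b10⊕b11⊕b12⊕b13⊕b14⊕b15⊕b24⊕b25⊕b26⊕b27⊕b28⊕b29⊕b30⊕b31 = 1⊕0⊕1⊕1⊕0⊕1⊕1⊕0⊕0⊕1⊕1⊕1⊕1⊕0⊕0⊕0 = 1
s16: b16⊕b17⊕b18⊕b19⊕b20⊕b21⊕b22⊕b23⊕b24⊕b25⊕b26⊕b27⊕b28⊕b29⊕b30⊕b31 = 1⊕1⊕0⊕0⊕1⊕0⊕0⊕0⊕0⊕1⊕1⊕1⊕1⊕0⊕0⊕0 = 1
Syndrome (s16...s1) = 11000 → position 24.
Flip bit 24: corrected codeword = 0101100101101101100100011111000
Data bits at positions 3,5,6,7,9,10,11,12,13,14,15,17,18,19,20,21,22,23,24,25,26,27,28,29,30,31: 01000110110100100011111000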